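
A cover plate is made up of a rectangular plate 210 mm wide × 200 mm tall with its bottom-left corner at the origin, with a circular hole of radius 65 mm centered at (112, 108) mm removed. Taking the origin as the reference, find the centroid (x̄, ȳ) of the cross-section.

plate: A = 210 × 200 = 42000.00, centroid at (105.00, 100.00).
hole: A = −π·65² = -13273.23, centroid at (112.00, 108.00).
ΣA = 28726.77 mm², ΣAx̄ = 2923398.36 mm³, ΣAȳ = 2766491.27 mm³.
x̄ = 2923398.36/28726.77 = 101.77 mm; ȳ = 2766491.27/28726.77 = 96.30 mm.

x̄ = 101.77 mm, ȳ = 96.30 mm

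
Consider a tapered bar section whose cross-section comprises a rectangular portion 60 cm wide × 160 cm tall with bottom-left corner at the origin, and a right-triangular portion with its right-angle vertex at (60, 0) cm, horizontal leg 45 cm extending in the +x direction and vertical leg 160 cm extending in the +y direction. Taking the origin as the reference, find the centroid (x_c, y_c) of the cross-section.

rectangular portion: A = 60 × 160 = 9600.00, centroid at (30.00, 80.00).
triangular portion: A = ½·45·160 = 3600.00, centroid at (75.00, 53.33).
ΣA = 13200.00 cm², ΣAx_c = 558000.00 cm³, ΣAy_c = 960000.00 cm³.
x_c = 558000.00/13200.00 = 42.27 cm; y_c = 960000.00/13200.00 = 72.73 cm.

x_c = 42.27 cm, y_c = 72.73 cm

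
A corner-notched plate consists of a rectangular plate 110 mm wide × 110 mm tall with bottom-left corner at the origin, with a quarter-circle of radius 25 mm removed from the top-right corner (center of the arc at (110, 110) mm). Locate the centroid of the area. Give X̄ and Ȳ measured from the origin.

plate: A = 110 × 110 = 12100.00, centroid at (55.00, 55.00).
removed quarter-circle: A = −¼π·25² = -490.87, centroid at (99.39, 99.39).
ΣA = 11609.13 mm², ΣAX̄ = 616712.21 mm³, ΣAȲ = 616712.21 mm³.
X̄ = 616712.21/11609.13 = 53.12 mm; Ȳ = 616712.21/11609.13 = 53.12 mm.

X̄ = 53.12 mm, Ȳ = 53.12 mm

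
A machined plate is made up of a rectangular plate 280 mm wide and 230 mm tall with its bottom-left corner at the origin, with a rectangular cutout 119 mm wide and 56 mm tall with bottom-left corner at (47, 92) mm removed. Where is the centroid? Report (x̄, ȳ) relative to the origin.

x̄ = 143.87 mm, ȳ = 114.42 mm

plate: A = 280 × 230 = 64400.00, centroid at (140.00, 115.00).
hole: A = −(119 × 56) = -6664.00, centroid at (106.50, 120.00).
ΣA = 57736.00 mm²
ΣAx̄ = (64400.00)(140.00) + (-6664.00)(106.50) = 8306284.00 mm³
ΣAȳ = (64400.00)(115.00) + (-6664.00)(120.00) = 6606320.00 mm³
x̄ = 8306284.00 / 57736.00 = 143.87 mm
ȳ = 6606320.00 / 57736.00 = 114.42 mm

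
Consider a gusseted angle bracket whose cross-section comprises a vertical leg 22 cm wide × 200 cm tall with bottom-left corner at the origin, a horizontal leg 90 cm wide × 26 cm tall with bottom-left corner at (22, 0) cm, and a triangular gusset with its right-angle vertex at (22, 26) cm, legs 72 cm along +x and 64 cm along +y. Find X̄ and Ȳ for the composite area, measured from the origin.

Part | A | x̄ᵢ | ȳᵢ | A·x̄ᵢ | A·ȳᵢ
vertical leg | 4400.00 | 11.00 | 100.00 | 48400.00 | 440000.00
horizontal leg | 2340.00 | 67.00 | 13.00 | 156780.00 | 30420.00
gusset | 2304.00 | 46.00 | 47.33 | 105984.00 | 109056.00
Σ | 9044.00 |  |  | 311164.00 | 579476.00
X̄ = 311164.00 / 9044.00 = 34.41 cm
Ȳ = 579476.00 / 9044.00 = 64.07 cm

X̄ = 34.41 cm, Ȳ = 64.07 cm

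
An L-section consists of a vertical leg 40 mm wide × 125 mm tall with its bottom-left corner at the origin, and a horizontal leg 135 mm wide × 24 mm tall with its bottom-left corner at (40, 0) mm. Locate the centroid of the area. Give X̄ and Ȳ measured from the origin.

X̄ = 54.41 mm, Ȳ = 42.64 mm

vertical leg: A = 40 × 125 = 5000.00, centroid at (20.00, 62.50).
horizontal leg: A = 135 × 24 = 3240.00, centroid at (107.50, 12.00).
ΣA = 8240.00 mm², ΣAX̄ = 448300.00 mm³, ΣAȲ = 351380.00 mm³.
X̄ = 448300.00/8240.00 = 54.41 mm; Ȳ = 351380.00/8240.00 = 42.64 mm.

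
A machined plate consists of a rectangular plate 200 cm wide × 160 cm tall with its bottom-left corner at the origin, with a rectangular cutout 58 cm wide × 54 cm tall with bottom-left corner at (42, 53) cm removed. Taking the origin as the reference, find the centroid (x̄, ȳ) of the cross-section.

x̄ = 103.15 cm, ȳ = 80.00 cm

plate: A = 200 × 160 = 32000.00, centroid at (100.00, 80.00).
hole: A = −(58 × 54) = -3132.00, centroid at (71.00, 80.00).
ΣA = 28868.00 cm²
ΣAx̄ = (32000.00)(100.00) + (-3132.00)(71.00) = 2977628.00 cm³
ΣAȳ = (32000.00)(80.00) + (-3132.00)(80.00) = 2309440.00 cm³
x̄ = 2977628.00 / 28868.00 = 103.15 cm
ȳ = 2309440.00 / 28868.00 = 80.00 cm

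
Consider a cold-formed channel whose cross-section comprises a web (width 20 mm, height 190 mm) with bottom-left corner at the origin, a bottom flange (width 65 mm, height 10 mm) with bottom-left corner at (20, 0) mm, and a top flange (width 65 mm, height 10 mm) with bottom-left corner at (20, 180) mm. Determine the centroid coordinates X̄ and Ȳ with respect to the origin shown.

web: A = 20 × 190 = 3800.00, centroid at (10.00, 95.00).
bottom flange: A = 65 × 10 = 650.00, centroid at (52.50, 5.00).
top flange: A = 65 × 10 = 650.00, centroid at (52.50, 185.00).
ΣA = 5100.00 mm²
ΣAX̄ = (3800.00)(10.00) + (650.00)(52.50) + (650.00)(52.50) = 106250.00 mm³
ΣAȲ = (3800.00)(95.00) + (650.00)(5.00) + (650.00)(185.00) = 484500.00 mm³
X̄ = 106250.00 / 5100.00 = 20.83 mm
Ȳ = 484500.00 / 5100.00 = 95.00 mm

X̄ = 20.83 mm, Ȳ = 95.00 mm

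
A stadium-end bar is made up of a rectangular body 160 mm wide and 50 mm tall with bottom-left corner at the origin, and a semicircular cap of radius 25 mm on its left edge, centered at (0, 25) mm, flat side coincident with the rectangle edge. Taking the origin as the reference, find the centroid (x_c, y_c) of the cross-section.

Part | A | x̄ᵢ | ȳᵢ | A·x̄ᵢ | A·ȳᵢ
rectangular body | 8000.00 | 80.00 | 25.00 | 640000.00 | 200000.00
semicircular end | 981.75 | -10.61 | 25.00 | -10416.67 | 24543.69
Σ | 8981.75 |  |  | 629583.33 | 224543.69
x_c = 629583.33 / 8981.75 = 70.10 mm
y_c = 224543.69 / 8981.75 = 25.00 mm

x_c = 70.10 mm, y_c = 25.00 mm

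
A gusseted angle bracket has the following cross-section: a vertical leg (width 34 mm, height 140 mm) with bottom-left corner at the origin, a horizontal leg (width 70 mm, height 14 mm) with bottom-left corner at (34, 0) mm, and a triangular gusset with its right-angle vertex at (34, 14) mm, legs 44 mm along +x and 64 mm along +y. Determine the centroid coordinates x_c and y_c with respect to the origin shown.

x_c = 30.37 mm, y_c = 54.53 mm

Part | A | x̄ᵢ | ȳᵢ | A·x̄ᵢ | A·ȳᵢ
vertical leg | 4760.00 | 17.00 | 70.00 | 80920.00 | 333200.00
horizontal leg | 980.00 | 69.00 | 7.00 | 67620.00 | 6860.00
gusset | 1408.00 | 48.67 | 35.33 | 68522.67 | 49749.33
Σ | 7148.00 |  |  | 217062.67 | 389809.33
x_c = 217062.67 / 7148.00 = 30.37 mm
y_c = 389809.33 / 7148.00 = 54.53 mm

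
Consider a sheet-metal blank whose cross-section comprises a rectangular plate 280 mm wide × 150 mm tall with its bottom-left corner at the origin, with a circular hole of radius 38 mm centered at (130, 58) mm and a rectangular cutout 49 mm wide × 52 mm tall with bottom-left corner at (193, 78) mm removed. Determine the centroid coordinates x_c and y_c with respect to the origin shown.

x_c = 135.64 mm, y_c = 75.09 mm

Part | A | x̄ᵢ | ȳᵢ | A·x̄ᵢ | A·ȳᵢ
plate | 42000.00 | 140.00 | 75.00 | 5880000.00 | 3150000.00
hole 1 | -4536.46 | 130.00 | 58.00 | -589739.77 | -263114.67
hole 2 | -2548.00 | 217.50 | 104.00 | -554190.00 | -264992.00
Σ | 34915.54 |  |  | 4736070.23 | 2621893.33
x_c = 4736070.23 / 34915.54 = 135.64 mm
y_c = 2621893.33 / 34915.54 = 75.09 mm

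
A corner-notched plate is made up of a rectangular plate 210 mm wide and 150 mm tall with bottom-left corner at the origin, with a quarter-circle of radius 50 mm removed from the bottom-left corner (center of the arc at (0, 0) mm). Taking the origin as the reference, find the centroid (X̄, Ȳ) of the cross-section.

X̄ = 110.57 mm, Ȳ = 78.58 mm

plate: A = 210 × 150 = 31500.00, centroid at (105.00, 75.00).
removed quarter-circle: A = −¼π·50² = -1963.50, centroid at (21.22, 21.22).
ΣA = 29536.50 mm²
ΣAX̄ = (31500.00)(105.00) + (-1963.50)(21.22) = 3265833.33 mm³
ΣAȲ = (31500.00)(75.00) + (-1963.50)(21.22) = 2320833.33 mm³
X̄ = 3265833.33 / 29536.50 = 110.57 mm
Ȳ = 2320833.33 / 29536.50 = 78.58 mm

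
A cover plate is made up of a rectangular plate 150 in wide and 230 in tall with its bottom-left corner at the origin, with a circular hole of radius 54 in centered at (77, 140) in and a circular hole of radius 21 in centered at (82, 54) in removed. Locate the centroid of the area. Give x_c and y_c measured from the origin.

Part | A | x̄ᵢ | ȳᵢ | A·x̄ᵢ | A·ȳᵢ
plate | 34500.00 | 75.00 | 115.00 | 2587500.00 | 3967500.00
hole 1 | -9160.88 | 77.00 | 140.00 | -705388.08 | -1282523.78
hole 2 | -1385.44 | 82.00 | 54.00 | -113606.27 | -74813.89
Σ | 23953.67 |  |  | 1768505.64 | 2610162.33
x_c = 1768505.64 / 23953.67 = 73.83 in
y_c = 2610162.33 / 23953.67 = 108.97 in

x_c = 73.83 in, y_c = 108.97 in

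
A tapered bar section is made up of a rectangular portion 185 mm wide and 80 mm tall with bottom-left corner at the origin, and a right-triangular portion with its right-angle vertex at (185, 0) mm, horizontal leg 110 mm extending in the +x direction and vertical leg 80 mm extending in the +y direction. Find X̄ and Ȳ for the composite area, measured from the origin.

X̄ = 122.10 mm, Ȳ = 36.94 mm

rectangular portion: A = 185 × 80 = 14800.00, centroid at (92.50, 40.00).
triangular portion: A = ½·110·80 = 4400.00, centroid at (221.67, 26.67).
ΣA = 19200.00 mm²
ΣAX̄ = (14800.00)(92.50) + (4400.00)(221.67) = 2344333.33 mm³
ΣAȲ = (14800.00)(40.00) + (4400.00)(26.67) = 709333.33 mm³
X̄ = 2344333.33 / 19200.00 = 122.10 mm
Ȳ = 709333.33 / 19200.00 = 36.94 mm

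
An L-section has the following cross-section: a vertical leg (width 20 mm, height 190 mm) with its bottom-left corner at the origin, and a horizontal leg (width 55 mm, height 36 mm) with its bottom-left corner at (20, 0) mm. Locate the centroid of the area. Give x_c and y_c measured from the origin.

x_c = 22.85 mm, y_c = 68.62 mm

Part | A | x̄ᵢ | ȳᵢ | A·x̄ᵢ | A·ȳᵢ
vertical leg | 3800.00 | 10.00 | 95.00 | 38000.00 | 361000.00
horizontal leg | 1980.00 | 47.50 | 18.00 | 94050.00 | 35640.00
Σ | 5780.00 |  |  | 132050.00 | 396640.00
x_c = 132050.00 / 5780.00 = 22.85 mm
y_c = 396640.00 / 5780.00 = 68.62 mm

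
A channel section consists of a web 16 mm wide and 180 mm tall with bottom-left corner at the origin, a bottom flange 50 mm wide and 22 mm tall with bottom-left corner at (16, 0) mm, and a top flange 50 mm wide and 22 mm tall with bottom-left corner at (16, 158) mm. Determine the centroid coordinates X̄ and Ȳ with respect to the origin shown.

X̄ = 22.29 mm, Ȳ = 90.00 mm

web: A = 16 × 180 = 2880.00, centroid at (8.00, 90.00).
bottom flange: A = 50 × 22 = 1100.00, centroid at (41.00, 11.00).
top flange: A = 50 × 22 = 1100.00, centroid at (41.00, 169.00).
ΣA = 5080.00 mm², ΣAX̄ = 113240.00 mm³, ΣAȲ = 457200.00 mm³.
X̄ = 113240.00/5080.00 = 22.29 mm; Ȳ = 457200.00/5080.00 = 90.00 mm.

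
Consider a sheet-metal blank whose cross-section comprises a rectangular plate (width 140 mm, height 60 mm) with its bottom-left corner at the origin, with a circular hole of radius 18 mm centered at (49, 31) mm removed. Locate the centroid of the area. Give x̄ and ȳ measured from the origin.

x̄ = 72.90 mm, ȳ = 29.86 mm

plate: A = 140 × 60 = 8400.00, centroid at (70.00, 30.00).
hole: A = −π·18² = -1017.88, centroid at (49.00, 31.00).
ΣA = 7382.12 mm²
ΣAx̄ = (8400.00)(70.00) + (-1017.88)(49.00) = 538124.08 mm³
ΣAȳ = (8400.00)(30.00) + (-1017.88)(31.00) = 220445.84 mm³
x̄ = 538124.08 / 7382.12 = 72.90 mm
ȳ = 220445.84 / 7382.12 = 29.86 mm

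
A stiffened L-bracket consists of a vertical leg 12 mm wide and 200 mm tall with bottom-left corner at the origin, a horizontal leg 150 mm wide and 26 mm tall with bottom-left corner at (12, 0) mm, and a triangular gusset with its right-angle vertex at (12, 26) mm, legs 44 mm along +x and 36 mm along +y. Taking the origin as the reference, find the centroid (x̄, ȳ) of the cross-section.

x̄ = 52.85 mm, ȳ = 45.23 mm

vertical leg: A = 12 × 200 = 2400.00, centroid at (6.00, 100.00).
horizontal leg: A = 150 × 26 = 3900.00, centroid at (87.00, 13.00).
gusset: A = ½·44·36 = 792.00, centroid at (26.67, 38.00).
ΣA = 7092.00 mm²
ΣAx̄ = (2400.00)(6.00) + (3900.00)(87.00) + (792.00)(26.67) = 374820.00 mm³
ΣAȳ = (2400.00)(100.00) + (3900.00)(13.00) + (792.00)(38.00) = 320796.00 mm³
x̄ = 374820.00 / 7092.00 = 52.85 mm
ȳ = 320796.00 / 7092.00 = 45.23 mm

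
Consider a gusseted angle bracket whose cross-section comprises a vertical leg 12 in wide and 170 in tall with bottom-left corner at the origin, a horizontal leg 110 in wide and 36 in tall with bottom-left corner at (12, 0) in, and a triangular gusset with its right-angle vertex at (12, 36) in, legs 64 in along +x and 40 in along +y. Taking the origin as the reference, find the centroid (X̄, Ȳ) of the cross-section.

vertical leg: A = 12 × 170 = 2040.00, centroid at (6.00, 85.00).
horizontal leg: A = 110 × 36 = 3960.00, centroid at (67.00, 18.00).
gusset: A = ½·64·40 = 1280.00, centroid at (33.33, 49.33).
ΣA = 7280.00 in²
ΣAX̄ = (2040.00)(6.00) + (3960.00)(67.00) + (1280.00)(33.33) = 320226.67 in³
ΣAȲ = (2040.00)(85.00) + (3960.00)(18.00) + (1280.00)(49.33) = 307826.67 in³
X̄ = 320226.67 / 7280.00 = 43.99 in
Ȳ = 307826.67 / 7280.00 = 42.28 in

X̄ = 43.99 in, Ȳ = 42.28 in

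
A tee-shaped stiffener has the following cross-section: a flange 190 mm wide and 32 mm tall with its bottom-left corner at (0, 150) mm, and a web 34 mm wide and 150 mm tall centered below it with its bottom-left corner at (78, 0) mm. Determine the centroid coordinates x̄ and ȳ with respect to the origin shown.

x̄ = 95.00 mm, ȳ = 124.49 mm

web: A = 34 × 150 = 5100.00, centroid at (95.00, 75.00).
flange: A = 190 × 32 = 6080.00, centroid at (95.00, 166.00).
ΣA = 11180.00 mm²
ΣAx̄ = (5100.00)(95.00) + (6080.00)(95.00) = 1062100.00 mm³
ΣAȳ = (5100.00)(75.00) + (6080.00)(166.00) = 1391780.00 mm³
x̄ = 1062100.00 / 11180.00 = 95.00 mm
ȳ = 1391780.00 / 11180.00 = 124.49 mm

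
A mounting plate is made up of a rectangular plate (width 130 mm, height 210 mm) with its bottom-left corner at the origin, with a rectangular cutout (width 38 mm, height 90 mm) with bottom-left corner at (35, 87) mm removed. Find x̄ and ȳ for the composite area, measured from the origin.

x̄ = 66.58 mm, ȳ = 101.13 mm

plate: A = 130 × 210 = 27300.00, centroid at (65.00, 105.00).
hole: A = −(38 × 90) = -3420.00, centroid at (54.00, 132.00).
ΣA = 23880.00 mm², ΣAx̄ = 1589820.00 mm³, ΣAȳ = 2415060.00 mm³.
x̄ = 1589820.00/23880.00 = 66.58 mm; ȳ = 2415060.00/23880.00 = 101.13 mm.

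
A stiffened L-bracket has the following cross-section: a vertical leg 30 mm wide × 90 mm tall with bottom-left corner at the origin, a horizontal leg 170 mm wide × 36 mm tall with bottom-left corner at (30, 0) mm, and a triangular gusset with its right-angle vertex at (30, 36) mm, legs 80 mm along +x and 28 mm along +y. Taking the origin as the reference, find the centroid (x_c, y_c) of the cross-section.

x_c = 81.26 mm, y_c = 28.41 mm

vertical leg: A = 30 × 90 = 2700.00, centroid at (15.00, 45.00).
horizontal leg: A = 170 × 36 = 6120.00, centroid at (115.00, 18.00).
gusset: A = ½·80·28 = 1120.00, centroid at (56.67, 45.33).
ΣA = 9940.00 mm², ΣAx_c = 807766.67 mm³, ΣAy_c = 282433.33 mm³.
x_c = 807766.67/9940.00 = 81.26 mm; y_c = 282433.33/9940.00 = 28.41 mm.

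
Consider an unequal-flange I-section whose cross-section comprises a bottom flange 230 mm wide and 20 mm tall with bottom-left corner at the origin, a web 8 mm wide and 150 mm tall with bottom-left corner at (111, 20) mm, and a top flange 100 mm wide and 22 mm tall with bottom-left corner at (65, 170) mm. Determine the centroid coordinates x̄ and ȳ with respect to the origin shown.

x̄ = 115.00 mm, ȳ = 69.78 mm

Part | A | x̄ᵢ | ȳᵢ | A·x̄ᵢ | A·ȳᵢ
bottom flange | 4600.00 | 115.00 | 10.00 | 529000.00 | 46000.00
web | 1200.00 | 115.00 | 95.00 | 138000.00 | 114000.00
top flange | 2200.00 | 115.00 | 181.00 | 253000.00 | 398200.00
Σ | 8000.00 |  |  | 920000.00 | 558200.00
x̄ = 920000.00 / 8000.00 = 115.00 mm
ȳ = 558200.00 / 8000.00 = 69.78 mm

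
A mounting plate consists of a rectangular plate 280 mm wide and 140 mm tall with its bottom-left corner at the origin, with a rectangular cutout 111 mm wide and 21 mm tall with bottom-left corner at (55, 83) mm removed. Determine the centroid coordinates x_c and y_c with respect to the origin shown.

x_c = 141.87 mm, y_c = 68.51 mm

plate: A = 280 × 140 = 39200.00, centroid at (140.00, 70.00).
hole: A = −(111 × 21) = -2331.00, centroid at (110.50, 93.50).
ΣA = 36869.00 mm², ΣAx_c = 5230424.50 mm³, ΣAy_c = 2526051.50 mm³.
x_c = 5230424.50/36869.00 = 141.87 mm; y_c = 2526051.50/36869.00 = 68.51 mm.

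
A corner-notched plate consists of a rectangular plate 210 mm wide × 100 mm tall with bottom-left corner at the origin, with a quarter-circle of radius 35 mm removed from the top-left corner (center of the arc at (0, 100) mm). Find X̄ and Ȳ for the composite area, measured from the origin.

X̄ = 109.33 mm, Ȳ = 48.31 mm

Part | A | x̄ᵢ | ȳᵢ | A·x̄ᵢ | A·ȳᵢ
plate | 21000.00 | 105.00 | 50.00 | 2205000.00 | 1050000.00
removed quarter-circle | -962.11 | 14.85 | 85.15 | -14291.67 | -81919.61
Σ | 20037.89 |  |  | 2190708.33 | 968080.39
X̄ = 2190708.33 / 20037.89 = 109.33 mm
Ȳ = 968080.39 / 20037.89 = 48.31 mm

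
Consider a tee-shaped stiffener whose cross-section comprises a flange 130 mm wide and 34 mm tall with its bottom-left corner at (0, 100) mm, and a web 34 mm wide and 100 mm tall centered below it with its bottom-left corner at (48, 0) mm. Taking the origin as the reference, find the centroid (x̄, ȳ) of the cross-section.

x̄ = 65.00 mm, ȳ = 87.87 mm

web: A = 34 × 100 = 3400.00, centroid at (65.00, 50.00).
flange: A = 130 × 34 = 4420.00, centroid at (65.00, 117.00).
ΣA = 7820.00 mm²
ΣAx̄ = (3400.00)(65.00) + (4420.00)(65.00) = 508300.00 mm³
ΣAȳ = (3400.00)(50.00) + (4420.00)(117.00) = 687140.00 mm³
x̄ = 508300.00 / 7820.00 = 65.00 mm
ȳ = 687140.00 / 7820.00 = 87.87 mm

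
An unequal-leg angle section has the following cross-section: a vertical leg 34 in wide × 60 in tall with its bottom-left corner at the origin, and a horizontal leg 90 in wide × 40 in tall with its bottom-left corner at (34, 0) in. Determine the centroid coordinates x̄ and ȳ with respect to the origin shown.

vertical leg: A = 34 × 60 = 2040.00, centroid at (17.00, 30.00).
horizontal leg: A = 90 × 40 = 3600.00, centroid at (79.00, 20.00).
ΣA = 5640.00 in², ΣAx̄ = 319080.00 in³, ΣAȳ = 133200.00 in³.
x̄ = 319080.00/5640.00 = 56.57 in; ȳ = 133200.00/5640.00 = 23.62 in.

x̄ = 56.57 in, ȳ = 23.62 in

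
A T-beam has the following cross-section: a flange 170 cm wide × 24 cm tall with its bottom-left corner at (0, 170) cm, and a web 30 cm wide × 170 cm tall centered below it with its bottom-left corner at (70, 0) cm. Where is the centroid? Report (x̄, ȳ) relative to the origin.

web: A = 30 × 170 = 5100.00, centroid at (85.00, 85.00).
flange: A = 170 × 24 = 4080.00, centroid at (85.00, 182.00).
ΣA = 9180.00 cm²
ΣAx̄ = (5100.00)(85.00) + (4080.00)(85.00) = 780300.00 cm³
ΣAȳ = (5100.00)(85.00) + (4080.00)(182.00) = 1176060.00 cm³
x̄ = 780300.00 / 9180.00 = 85.00 cm
ȳ = 1176060.00 / 9180.00 = 128.11 cm

x̄ = 85.00 cm, ȳ = 128.11 cm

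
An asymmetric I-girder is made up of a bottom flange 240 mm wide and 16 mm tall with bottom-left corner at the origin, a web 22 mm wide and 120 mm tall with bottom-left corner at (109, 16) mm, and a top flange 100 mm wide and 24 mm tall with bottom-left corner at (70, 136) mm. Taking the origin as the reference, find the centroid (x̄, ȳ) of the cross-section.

bottom flange: A = 240 × 16 = 3840.00, centroid at (120.00, 8.00).
web: A = 22 × 120 = 2640.00, centroid at (120.00, 76.00).
top flange: A = 100 × 24 = 2400.00, centroid at (120.00, 148.00).
ΣA = 8880.00 mm²
ΣAx̄ = (3840.00)(120.00) + (2640.00)(120.00) + (2400.00)(120.00) = 1065600.00 mm³
ΣAȳ = (3840.00)(8.00) + (2640.00)(76.00) + (2400.00)(148.00) = 586560.00 mm³
x̄ = 1065600.00 / 8880.00 = 120.00 mm
ȳ = 586560.00 / 8880.00 = 66.05 mm

x̄ = 120.00 mm, ȳ = 66.05 mm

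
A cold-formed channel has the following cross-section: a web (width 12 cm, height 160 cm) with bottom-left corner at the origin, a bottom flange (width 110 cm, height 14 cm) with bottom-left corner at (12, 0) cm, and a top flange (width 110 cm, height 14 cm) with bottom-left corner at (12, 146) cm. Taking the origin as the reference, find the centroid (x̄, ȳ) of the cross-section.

x̄ = 43.58 cm, ȳ = 80.00 cm

Part | A | x̄ᵢ | ȳᵢ | A·x̄ᵢ | A·ȳᵢ
web | 1920.00 | 6.00 | 80.00 | 11520.00 | 153600.00
bottom flange | 1540.00 | 67.00 | 7.00 | 103180.00 | 10780.00
top flange | 1540.00 | 67.00 | 153.00 | 103180.00 | 235620.00
Σ | 5000.00 |  |  | 217880.00 | 400000.00
x̄ = 217880.00 / 5000.00 = 43.58 cm
ȳ = 400000.00 / 5000.00 = 80.00 cm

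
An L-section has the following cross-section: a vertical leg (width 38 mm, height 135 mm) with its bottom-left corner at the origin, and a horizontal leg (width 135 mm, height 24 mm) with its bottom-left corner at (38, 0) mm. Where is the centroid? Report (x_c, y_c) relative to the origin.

x_c = 52.48 mm, y_c = 46.02 mm

vertical leg: A = 38 × 135 = 5130.00, centroid at (19.00, 67.50).
horizontal leg: A = 135 × 24 = 3240.00, centroid at (105.50, 12.00).
ΣA = 8370.00 mm²
ΣAx_c = (5130.00)(19.00) + (3240.00)(105.50) = 439290.00 mm³
ΣAy_c = (5130.00)(67.50) + (3240.00)(12.00) = 385155.00 mm³
x_c = 439290.00 / 8370.00 = 52.48 mm
y_c = 385155.00 / 8370.00 = 46.02 mm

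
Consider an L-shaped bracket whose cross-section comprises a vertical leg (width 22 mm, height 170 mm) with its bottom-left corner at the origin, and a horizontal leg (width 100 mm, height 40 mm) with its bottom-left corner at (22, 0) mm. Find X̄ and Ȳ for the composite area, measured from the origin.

X̄ = 42.52 mm, Ȳ = 51.41 mm

vertical leg: A = 22 × 170 = 3740.00, centroid at (11.00, 85.00).
horizontal leg: A = 100 × 40 = 4000.00, centroid at (72.00, 20.00).
ΣA = 7740.00 mm²
ΣAX̄ = (3740.00)(11.00) + (4000.00)(72.00) = 329140.00 mm³
ΣAȲ = (3740.00)(85.00) + (4000.00)(20.00) = 397900.00 mm³
X̄ = 329140.00 / 7740.00 = 42.52 mm
Ȳ = 397900.00 / 7740.00 = 51.41 mm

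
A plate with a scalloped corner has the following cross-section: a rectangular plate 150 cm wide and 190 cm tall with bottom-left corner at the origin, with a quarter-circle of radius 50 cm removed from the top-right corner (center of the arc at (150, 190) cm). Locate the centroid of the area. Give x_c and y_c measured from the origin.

x_c = 71.02 cm, y_c = 89.54 cm

Part | A | x̄ᵢ | ȳᵢ | A·x̄ᵢ | A·ȳᵢ
plate | 28500.00 | 75.00 | 95.00 | 2137500.00 | 2707500.00
removed quarter-circle | -1963.50 | 128.78 | 168.78 | -252857.64 | -331397.46
Σ | 26536.50 |  |  | 1884642.36 | 2376102.54
x_c = 1884642.36 / 26536.50 = 71.02 cm
y_c = 2376102.54 / 26536.50 = 89.54 cm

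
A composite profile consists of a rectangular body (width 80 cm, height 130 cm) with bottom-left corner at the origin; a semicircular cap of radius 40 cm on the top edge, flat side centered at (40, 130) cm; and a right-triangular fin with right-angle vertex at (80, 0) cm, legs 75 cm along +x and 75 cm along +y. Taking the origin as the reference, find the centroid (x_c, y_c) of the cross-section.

x_c = 51.63 cm, y_c = 70.95 cm

Part | A | x̄ᵢ | ȳᵢ | A·x̄ᵢ | A·ȳᵢ
rectangular body | 10400.00 | 40.00 | 65.00 | 416000.00 | 676000.00
semicircular top | 2513.27 | 40.00 | 146.98 | 100530.96 | 369392.30
triangular fin | 2812.50 | 105.00 | 25.00 | 295312.50 | 70312.50
Σ | 15725.77 |  |  | 811843.46 | 1115704.80
x_c = 811843.46 / 15725.77 = 51.63 cm
y_c = 1115704.80 / 15725.77 = 70.95 cm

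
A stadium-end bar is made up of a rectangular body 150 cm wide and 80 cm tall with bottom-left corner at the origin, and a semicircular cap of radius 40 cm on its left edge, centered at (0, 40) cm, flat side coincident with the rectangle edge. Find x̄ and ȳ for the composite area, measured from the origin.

x̄ = 59.07 cm, ȳ = 40.00 cm

rectangular body: A = 150 × 80 = 12000.00, centroid at (75.00, 40.00).
semicircular end: A = ½π·40² = 2513.27, centroid at (-16.98, 40.00).
ΣA = 14513.27 cm², ΣAx̄ = 857333.33 cm³, ΣAȳ = 580530.96 cm³.
x̄ = 857333.33/14513.27 = 59.07 cm; ȳ = 580530.96/14513.27 = 40.00 cm.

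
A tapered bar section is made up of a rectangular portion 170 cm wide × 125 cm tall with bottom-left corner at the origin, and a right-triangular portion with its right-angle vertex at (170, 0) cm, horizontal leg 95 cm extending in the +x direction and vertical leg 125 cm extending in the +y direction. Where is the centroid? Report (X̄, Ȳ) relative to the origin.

X̄ = 110.48 cm, Ȳ = 57.95 cm

Part | A | x̄ᵢ | ȳᵢ | A·x̄ᵢ | A·ȳᵢ
rectangular portion | 21250.00 | 85.00 | 62.50 | 1806250.00 | 1328125.00
triangular portion | 5937.50 | 201.67 | 41.67 | 1197395.83 | 247395.83
Σ | 27187.50 |  |  | 3003645.83 | 1575520.83
X̄ = 3003645.83 / 27187.50 = 110.48 cm
Ȳ = 1575520.83 / 27187.50 = 57.95 cm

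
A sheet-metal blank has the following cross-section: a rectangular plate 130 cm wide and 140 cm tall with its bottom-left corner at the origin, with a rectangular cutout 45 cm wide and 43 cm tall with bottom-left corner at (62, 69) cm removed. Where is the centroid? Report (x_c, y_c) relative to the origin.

plate: A = 130 × 140 = 18200.00, centroid at (65.00, 70.00).
hole: A = −(45 × 43) = -1935.00, centroid at (84.50, 90.50).
ΣA = 16265.00 cm²
ΣAx_c = (18200.00)(65.00) + (-1935.00)(84.50) = 1019492.50 cm³
ΣAy_c = (18200.00)(70.00) + (-1935.00)(90.50) = 1098882.50 cm³
x_c = 1019492.50 / 16265.00 = 62.68 cm
y_c = 1098882.50 / 16265.00 = 67.56 cm

x_c = 62.68 cm, y_c = 67.56 cm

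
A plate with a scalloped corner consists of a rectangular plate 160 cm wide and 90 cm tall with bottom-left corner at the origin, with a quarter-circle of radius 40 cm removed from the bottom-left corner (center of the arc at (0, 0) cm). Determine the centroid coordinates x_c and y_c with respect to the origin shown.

x_c = 86.03 cm, y_c = 47.68 cm

Part | A | x̄ᵢ | ȳᵢ | A·x̄ᵢ | A·ȳᵢ
plate | 14400.00 | 80.00 | 45.00 | 1152000.00 | 648000.00
removed quarter-circle | -1256.64 | 16.98 | 16.98 | -21333.33 | -21333.33
Σ | 13143.36 |  |  | 1130666.67 | 626666.67
x_c = 1130666.67 / 13143.36 = 86.03 cm
y_c = 626666.67 / 13143.36 = 47.68 cm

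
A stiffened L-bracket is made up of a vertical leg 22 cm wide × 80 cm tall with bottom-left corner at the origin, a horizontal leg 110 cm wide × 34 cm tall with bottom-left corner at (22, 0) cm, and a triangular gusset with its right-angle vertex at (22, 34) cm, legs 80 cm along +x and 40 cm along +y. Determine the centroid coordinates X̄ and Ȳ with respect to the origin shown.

vertical leg: A = 22 × 80 = 1760.00, centroid at (11.00, 40.00).
horizontal leg: A = 110 × 34 = 3740.00, centroid at (77.00, 17.00).
gusset: A = ½·80·40 = 1600.00, centroid at (48.67, 47.33).
ΣA = 7100.00 cm², ΣAX̄ = 385206.67 cm³, ΣAȲ = 209713.33 cm³.
X̄ = 385206.67/7100.00 = 54.25 cm; Ȳ = 209713.33/7100.00 = 29.54 cm.

X̄ = 54.25 cm, Ȳ = 29.54 cm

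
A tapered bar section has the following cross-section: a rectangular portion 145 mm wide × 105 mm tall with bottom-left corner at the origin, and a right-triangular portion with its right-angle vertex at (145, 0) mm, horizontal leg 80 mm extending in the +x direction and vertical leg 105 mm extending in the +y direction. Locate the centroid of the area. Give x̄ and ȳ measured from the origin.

Part | A | x̄ᵢ | ȳᵢ | A·x̄ᵢ | A·ȳᵢ
rectangular portion | 15225.00 | 72.50 | 52.50 | 1103812.50 | 799312.50
triangular portion | 4200.00 | 171.67 | 35.00 | 721000.00 | 147000.00
Σ | 19425.00 |  |  | 1824812.50 | 946312.50
x̄ = 1824812.50 / 19425.00 = 93.94 mm
ȳ = 946312.50 / 19425.00 = 48.72 mm

x̄ = 93.94 mm, ȳ = 48.72 mm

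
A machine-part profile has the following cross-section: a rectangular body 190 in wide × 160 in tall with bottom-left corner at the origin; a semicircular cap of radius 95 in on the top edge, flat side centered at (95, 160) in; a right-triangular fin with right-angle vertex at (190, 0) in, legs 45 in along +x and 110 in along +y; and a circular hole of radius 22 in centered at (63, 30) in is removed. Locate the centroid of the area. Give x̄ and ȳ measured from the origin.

rectangular body: A = 190 × 160 = 30400.00, centroid at (95.00, 80.00).
semicircular top: A = ½π·95² = 14176.44, centroid at (95.00, 200.32).
triangular fin: A = ½·45·110 = 2475.00, centroid at (205.00, 36.67).
hole: A = −π·22² = -1520.53, centroid at (63.00, 30.00).
ΣA = 45530.91 in²
ΣAx̄ = (30400.00)(95.00) + (14176.44)(95.00) + (2475.00)(205.00) + (-1520.53)(63.00) = 4646343.06 in³
ΣAȳ = (30400.00)(80.00) + (14176.44)(200.32) + (2475.00)(36.67) + (-1520.53)(30.00) = 5316947.30 in³
x̄ = 4646343.06 / 45530.91 = 102.05 in
ȳ = 5316947.30 / 45530.91 = 116.78 in

x̄ = 102.05 in, ȳ = 116.78 in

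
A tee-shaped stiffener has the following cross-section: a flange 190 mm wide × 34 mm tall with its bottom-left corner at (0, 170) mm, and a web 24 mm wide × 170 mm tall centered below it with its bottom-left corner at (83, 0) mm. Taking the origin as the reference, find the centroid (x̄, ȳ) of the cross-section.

web: A = 24 × 170 = 4080.00, centroid at (95.00, 85.00).
flange: A = 190 × 34 = 6460.00, centroid at (95.00, 187.00).
ΣA = 10540.00 mm², ΣAx̄ = 1001300.00 mm³, ΣAȳ = 1554820.00 mm³.
x̄ = 1001300.00/10540.00 = 95.00 mm; ȳ = 1554820.00/10540.00 = 147.52 mm.

x̄ = 95.00 mm, ȳ = 147.52 mm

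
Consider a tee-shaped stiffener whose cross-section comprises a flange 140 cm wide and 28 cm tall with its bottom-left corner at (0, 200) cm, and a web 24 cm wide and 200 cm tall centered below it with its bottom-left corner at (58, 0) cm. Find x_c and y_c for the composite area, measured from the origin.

web: A = 24 × 200 = 4800.00, centroid at (70.00, 100.00).
flange: A = 140 × 28 = 3920.00, centroid at (70.00, 214.00).
ΣA = 8720.00 cm², ΣAx_c = 610400.00 cm³, ΣAy_c = 1318880.00 cm³.
x_c = 610400.00/8720.00 = 70.00 cm; y_c = 1318880.00/8720.00 = 151.25 cm.

x_c = 70.00 cm, y_c = 151.25 cm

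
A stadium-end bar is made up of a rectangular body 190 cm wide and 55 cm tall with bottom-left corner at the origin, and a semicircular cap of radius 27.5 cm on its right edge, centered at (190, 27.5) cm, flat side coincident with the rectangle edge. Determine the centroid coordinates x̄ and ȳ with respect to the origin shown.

rectangular body: A = 190 × 55 = 10450.00, centroid at (95.00, 27.50).
semicircular end: A = ½π·27.5² = 1187.91, centroid at (201.67, 27.50).
ΣA = 11637.91 cm², ΣAx̄ = 1232318.38 cm³, ΣAȳ = 320042.65 cm³.
x̄ = 1232318.38/11637.91 = 105.89 cm; ȳ = 320042.65/11637.91 = 27.50 cm.

x̄ = 105.89 cm, ȳ = 27.50 cm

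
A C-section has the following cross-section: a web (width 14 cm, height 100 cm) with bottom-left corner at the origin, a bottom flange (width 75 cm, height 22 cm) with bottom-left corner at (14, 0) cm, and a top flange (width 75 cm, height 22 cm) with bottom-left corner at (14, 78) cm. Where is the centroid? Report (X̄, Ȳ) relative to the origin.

X̄ = 38.24 cm, Ȳ = 50.00 cm

web: A = 14 × 100 = 1400.00, centroid at (7.00, 50.00).
bottom flange: A = 75 × 22 = 1650.00, centroid at (51.50, 11.00).
top flange: A = 75 × 22 = 1650.00, centroid at (51.50, 89.00).
ΣA = 4700.00 cm²
ΣAX̄ = (1400.00)(7.00) + (1650.00)(51.50) + (1650.00)(51.50) = 179750.00 cm³
ΣAȲ = (1400.00)(50.00) + (1650.00)(11.00) + (1650.00)(89.00) = 235000.00 cm³
X̄ = 179750.00 / 4700.00 = 38.24 cm
Ȳ = 235000.00 / 4700.00 = 50.00 cm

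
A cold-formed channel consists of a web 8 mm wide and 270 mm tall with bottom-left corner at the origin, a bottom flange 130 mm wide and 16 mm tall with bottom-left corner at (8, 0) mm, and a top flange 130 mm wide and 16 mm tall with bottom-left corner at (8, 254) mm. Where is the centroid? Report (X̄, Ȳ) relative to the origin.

X̄ = 49.42 mm, Ȳ = 135.00 mm

Part | A | x̄ᵢ | ȳᵢ | A·x̄ᵢ | A·ȳᵢ
web | 2160.00 | 4.00 | 135.00 | 8640.00 | 291600.00
bottom flange | 2080.00 | 73.00 | 8.00 | 151840.00 | 16640.00
top flange | 2080.00 | 73.00 | 262.00 | 151840.00 | 544960.00
Σ | 6320.00 |  |  | 312320.00 | 853200.00
X̄ = 312320.00 / 6320.00 = 49.42 mm
Ȳ = 853200.00 / 6320.00 = 135.00 mm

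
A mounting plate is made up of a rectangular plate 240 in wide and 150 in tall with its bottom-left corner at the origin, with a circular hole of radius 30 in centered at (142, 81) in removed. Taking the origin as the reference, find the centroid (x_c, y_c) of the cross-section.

x_c = 118.12 in, y_c = 74.49 in

plate: A = 240 × 150 = 36000.00, centroid at (120.00, 75.00).
hole: A = −π·30² = -2827.43, centroid at (142.00, 81.00).
ΣA = 33172.57 in², ΣAx_c = 3918504.46 in³, ΣAy_c = 2470977.90 in³.
x_c = 3918504.46/33172.57 = 118.12 in; y_c = 2470977.90/33172.57 = 74.49 in.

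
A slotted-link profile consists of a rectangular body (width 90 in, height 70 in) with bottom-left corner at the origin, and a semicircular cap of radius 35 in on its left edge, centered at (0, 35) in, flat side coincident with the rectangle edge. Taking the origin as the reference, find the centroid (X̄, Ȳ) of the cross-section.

rectangular body: A = 90 × 70 = 6300.00, centroid at (45.00, 35.00).
semicircular end: A = ½π·35² = 1924.23, centroid at (-14.85, 35.00).
ΣA = 8224.23 in²
ΣAX̄ = (6300.00)(45.00) + (1924.23)(-14.85) = 254916.67 in³
ΣAȲ = (6300.00)(35.00) + (1924.23)(35.00) = 287847.89 in³
X̄ = 254916.67 / 8224.23 = 31.00 in
Ȳ = 287847.89 / 8224.23 = 35.00 in

X̄ = 31.00 in, Ȳ = 35.00 in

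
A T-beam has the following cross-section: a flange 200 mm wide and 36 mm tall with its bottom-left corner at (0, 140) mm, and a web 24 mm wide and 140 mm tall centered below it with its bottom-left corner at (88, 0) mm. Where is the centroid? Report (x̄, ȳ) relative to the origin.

x̄ = 100.00 mm, ȳ = 130.00 mm

web: A = 24 × 140 = 3360.00, centroid at (100.00, 70.00).
flange: A = 200 × 36 = 7200.00, centroid at (100.00, 158.00).
ΣA = 10560.00 mm²
ΣAx̄ = (3360.00)(100.00) + (7200.00)(100.00) = 1056000.00 mm³
ΣAȳ = (3360.00)(70.00) + (7200.00)(158.00) = 1372800.00 mm³
x̄ = 1056000.00 / 10560.00 = 100.00 mm
ȳ = 1372800.00 / 10560.00 = 130.00 mm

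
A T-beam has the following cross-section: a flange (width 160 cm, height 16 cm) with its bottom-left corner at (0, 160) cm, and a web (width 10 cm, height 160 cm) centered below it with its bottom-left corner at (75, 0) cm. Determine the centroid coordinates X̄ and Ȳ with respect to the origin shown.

web: A = 10 × 160 = 1600.00, centroid at (80.00, 80.00).
flange: A = 160 × 16 = 2560.00, centroid at (80.00, 168.00).
ΣA = 4160.00 cm²
ΣAX̄ = (1600.00)(80.00) + (2560.00)(80.00) = 332800.00 cm³
ΣAȲ = (1600.00)(80.00) + (2560.00)(168.00) = 558080.00 cm³
X̄ = 332800.00 / 4160.00 = 80.00 cm
Ȳ = 558080.00 / 4160.00 = 134.15 cm

X̄ = 80.00 cm, Ȳ = 134.15 cm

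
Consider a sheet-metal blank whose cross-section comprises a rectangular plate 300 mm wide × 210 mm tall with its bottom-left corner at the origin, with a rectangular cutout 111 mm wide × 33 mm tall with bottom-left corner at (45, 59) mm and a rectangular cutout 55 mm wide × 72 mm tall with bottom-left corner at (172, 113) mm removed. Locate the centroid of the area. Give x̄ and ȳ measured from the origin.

Part | A | x̄ᵢ | ȳᵢ | A·x̄ᵢ | A·ȳᵢ
plate | 63000.00 | 150.00 | 105.00 | 9450000.00 | 6615000.00
hole 1 | -3663.00 | 100.50 | 75.50 | -368131.50 | -276556.50
hole 2 | -3960.00 | 199.50 | 149.00 | -790020.00 | -590040.00
Σ | 55377.00 |  |  | 8291848.50 | 5748403.50
x̄ = 8291848.50 / 55377.00 = 149.73 mm
ȳ = 5748403.50 / 55377.00 = 103.80 mm

x̄ = 149.73 mm, ȳ = 103.80 mm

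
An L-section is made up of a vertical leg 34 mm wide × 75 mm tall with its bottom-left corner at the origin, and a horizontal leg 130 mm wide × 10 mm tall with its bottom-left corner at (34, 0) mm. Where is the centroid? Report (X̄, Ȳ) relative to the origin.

vertical leg: A = 34 × 75 = 2550.00, centroid at (17.00, 37.50).
horizontal leg: A = 130 × 10 = 1300.00, centroid at (99.00, 5.00).
ΣA = 3850.00 mm², ΣAX̄ = 172050.00 mm³, ΣAȲ = 102125.00 mm³.
X̄ = 172050.00/3850.00 = 44.69 mm; Ȳ = 102125.00/3850.00 = 26.53 mm.

X̄ = 44.69 mm, Ȳ = 26.53 mm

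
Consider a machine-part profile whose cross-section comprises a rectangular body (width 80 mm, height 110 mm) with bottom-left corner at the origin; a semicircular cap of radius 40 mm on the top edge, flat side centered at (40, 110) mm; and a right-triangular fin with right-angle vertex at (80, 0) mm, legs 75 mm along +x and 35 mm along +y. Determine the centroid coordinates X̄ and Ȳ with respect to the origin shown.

rectangular body: A = 80 × 110 = 8800.00, centroid at (40.00, 55.00).
semicircular top: A = ½π·40² = 2513.27, centroid at (40.00, 126.98).
triangular fin: A = ½·75·35 = 1312.50, centroid at (105.00, 11.67).
ΣA = 12625.77 mm²
ΣAX̄ = (8800.00)(40.00) + (2513.27)(40.00) + (1312.50)(105.00) = 590343.46 mm³
ΣAȲ = (8800.00)(55.00) + (2513.27)(126.98) + (1312.50)(11.67) = 818439.32 mm³
X̄ = 590343.46 / 12625.77 = 46.76 mm
Ȳ = 818439.32 / 12625.77 = 64.82 mm

X̄ = 46.76 mm, Ȳ = 64.82 mm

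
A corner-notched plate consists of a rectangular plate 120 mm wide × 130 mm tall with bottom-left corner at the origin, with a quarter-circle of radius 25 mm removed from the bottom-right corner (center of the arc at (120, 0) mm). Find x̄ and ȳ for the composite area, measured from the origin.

x̄ = 58.40 mm, ȳ = 66.77 mm

plate: A = 120 × 130 = 15600.00, centroid at (60.00, 65.00).
removed quarter-circle: A = −¼π·25² = -490.87, centroid at (109.39, 10.61).
ΣA = 15109.13 mm²
ΣAx̄ = (15600.00)(60.00) + (-490.87)(109.39) = 882303.47 mm³
ΣAȳ = (15600.00)(65.00) + (-490.87)(10.61) = 1008791.67 mm³
x̄ = 882303.47 / 15109.13 = 58.40 mm
ȳ = 1008791.67 / 15109.13 = 66.77 mm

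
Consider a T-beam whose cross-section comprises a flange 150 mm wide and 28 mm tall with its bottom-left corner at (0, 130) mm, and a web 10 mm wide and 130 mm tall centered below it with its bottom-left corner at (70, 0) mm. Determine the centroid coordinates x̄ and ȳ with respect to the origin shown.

web: A = 10 × 130 = 1300.00, centroid at (75.00, 65.00).
flange: A = 150 × 28 = 4200.00, centroid at (75.00, 144.00).
ΣA = 5500.00 mm²
ΣAx̄ = (1300.00)(75.00) + (4200.00)(75.00) = 412500.00 mm³
ΣAȳ = (1300.00)(65.00) + (4200.00)(144.00) = 689300.00 mm³
x̄ = 412500.00 / 5500.00 = 75.00 mm
ȳ = 689300.00 / 5500.00 = 125.33 mm

x̄ = 75.00 mm, ȳ = 125.33 mm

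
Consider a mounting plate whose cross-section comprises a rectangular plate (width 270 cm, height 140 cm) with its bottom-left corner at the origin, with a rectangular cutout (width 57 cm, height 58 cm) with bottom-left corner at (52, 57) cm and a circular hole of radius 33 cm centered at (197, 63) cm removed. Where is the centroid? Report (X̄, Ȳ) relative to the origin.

plate: A = 270 × 140 = 37800.00, centroid at (135.00, 70.00).
hole 1: A = −(57 × 58) = -3306.00, centroid at (80.50, 86.00).
hole 2: A = −π·33² = -3421.19, centroid at (197.00, 63.00).
ΣA = 31072.81 cm²
ΣAX̄ = (37800.00)(135.00) + (-3306.00)(80.50) + (-3421.19)(197.00) = 4162891.70 cm³
ΣAȲ = (37800.00)(70.00) + (-3306.00)(86.00) + (-3421.19)(63.00) = 2146148.75 cm³
X̄ = 4162891.70 / 31072.81 = 133.97 cm
Ȳ = 2146148.75 / 31072.81 = 69.07 cm

X̄ = 133.97 cm, Ȳ = 69.07 cm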